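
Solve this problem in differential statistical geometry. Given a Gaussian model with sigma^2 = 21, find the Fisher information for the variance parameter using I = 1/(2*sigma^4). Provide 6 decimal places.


Fisher information for variance: I(sigma^2) = 1/(2*sigma^4).
sigma^2 = 21, so sigma^4 = 441.
I = 1/(2*441) = 1/882 = 0.001134

0.001134


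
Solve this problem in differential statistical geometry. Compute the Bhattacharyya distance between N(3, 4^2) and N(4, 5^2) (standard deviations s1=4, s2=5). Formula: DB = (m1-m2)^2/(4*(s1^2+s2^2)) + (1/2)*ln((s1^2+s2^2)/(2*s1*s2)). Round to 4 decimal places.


Bhattacharyya distance between two Gaussians:
DB = (m1-m2)^2/(4*(s1^2+s2^2)) + (1/2)*ln((s1^2+s2^2)/(2*s1*s2)).
(m1-m2)^2 = (-1)^2 = 1.
s1^2+s2^2 = 16 + 25 = 41.
term1 = 1/164 = 0.006098.
term2 = 0.5*ln(41/40.0) = 0.012346.
DB = 0.006098 + 0.012346 = 0.0184

0.0184


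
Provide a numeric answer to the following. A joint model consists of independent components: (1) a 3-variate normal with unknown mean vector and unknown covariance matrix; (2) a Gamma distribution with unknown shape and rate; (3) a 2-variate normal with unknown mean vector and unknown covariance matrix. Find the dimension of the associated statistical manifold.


The dimension of a statistical manifold equals the number of free
(independent) real parameters of the model. For a product of independent
blocks the parameter counts add.
- 3-variate normal: 3 (mean) + 3*4/2 = 6 (symmetric covariance) = 9.
- Gamma (shape, rate): 2.
- 2-variate normal: 2 (mean) + 2*3/2 = 3 (symmetric covariance) = 5.
Total = 9 + 2 + 5 = 16.
Dimension = 16

16


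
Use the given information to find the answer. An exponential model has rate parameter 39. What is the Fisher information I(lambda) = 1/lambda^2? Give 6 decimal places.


Fisher information for exponential: I(lambda) = 1/lambda^2.
lambda = 39, lambda^2 = 1521.
I = 1/1521 = 0.000657

0.000657


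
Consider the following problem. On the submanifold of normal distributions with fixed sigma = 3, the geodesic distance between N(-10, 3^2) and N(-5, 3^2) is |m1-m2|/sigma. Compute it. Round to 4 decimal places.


On the fixed-variance normal subfamily, geodesic distance = |m1-m2|/sigma.
|-10 - -5| = 5.
sigma = 3.
d = 5/3 = 1.6667

1.6667


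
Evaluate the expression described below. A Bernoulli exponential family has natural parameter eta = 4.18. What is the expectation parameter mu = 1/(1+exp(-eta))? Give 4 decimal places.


Dual coordinate (expectation parameter) for Bernoulli:
mu = 1/(1+exp(-eta)).
eta = 4.18.
exp(-eta) = exp(-4.18) = 0.015299.
mu = 1/(1+0.015299) = 0.9849

0.9849


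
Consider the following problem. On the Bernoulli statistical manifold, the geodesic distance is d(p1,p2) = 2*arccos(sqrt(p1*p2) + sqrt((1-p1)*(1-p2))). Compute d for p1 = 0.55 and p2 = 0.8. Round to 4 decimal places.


Geodesic distance on Bernoulli manifold:
d(p1,p2) = 2*arccos(sqrt(p1*p2) + sqrt((1-p1)*(1-p2))).
sqrt(p1*p2) = sqrt(0.55*0.8) = 0.663325.
sqrt((1-p1)*(1-p2)) = sqrt(0.45*0.2) = 0.3.
arg = 0.663325 + 0.3 = 0.963325.
d = 2*arccos(0.963325) = 0.5433

0.5433


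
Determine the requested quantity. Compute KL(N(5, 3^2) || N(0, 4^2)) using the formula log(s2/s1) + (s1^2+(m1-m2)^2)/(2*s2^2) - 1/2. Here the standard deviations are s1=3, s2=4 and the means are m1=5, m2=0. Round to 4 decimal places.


KL divergence between normal distributions:
KL = log(s2/s1) + (s1^2 + (m1-m2)^2)/(2*s2^2) - 1/2.
log(4/3) = 0.287682.
(3^2 + (5-0)^2)/(2*4^2) = (9 + 25)/32 = 1.0625.
KL = 0.287682 + 1.0625 - 0.5 = 0.8502

0.8502


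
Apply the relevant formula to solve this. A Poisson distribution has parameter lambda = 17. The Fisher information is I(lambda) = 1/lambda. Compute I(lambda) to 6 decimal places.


Fisher information for Poisson: I(lambda) = 1/lambda.
lambda = 17.
I(lambda) = 1/17 = 0.058824

0.058824


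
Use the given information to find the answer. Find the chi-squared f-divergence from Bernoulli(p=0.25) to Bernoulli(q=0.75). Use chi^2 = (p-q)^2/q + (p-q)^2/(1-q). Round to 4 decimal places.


Chi-squared divergence between Bernoulli distributions:
chi^2 = (p-q)^2/q + (p-q)^2/(1-q).
p = 0.25, q = 0.75, p-q = -0.5.
(p-q)^2 = 0.25.
term1 = 0.25/0.75 = 0.333333.
term2 = 0.25/0.25 = 1.0.
chi^2 = 0.333333 + 1.0 = 1.3333

1.3333


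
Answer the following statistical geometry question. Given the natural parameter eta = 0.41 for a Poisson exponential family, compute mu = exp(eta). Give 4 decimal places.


Expectation parameter for Poisson exponential family:
mu = exp(eta).
eta = 0.41.
mu = exp(0.41) = 1.5068

1.5068


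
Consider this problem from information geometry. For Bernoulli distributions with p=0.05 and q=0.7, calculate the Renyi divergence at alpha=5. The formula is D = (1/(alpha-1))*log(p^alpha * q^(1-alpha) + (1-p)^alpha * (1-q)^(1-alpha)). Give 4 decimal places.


Renyi divergence of order alpha between Bernoulli distributions:
D = (1/(alpha-1))*log(p^alpha * q^(1-alpha) + (1-p)^alpha * (1-q)^(1-alpha)).
alpha = 5, p = 0.05, q = 0.7.
p^alpha * q^(1-alpha) = 0.05^5 * 0.7^-4 = 1e-06.
(1-p)^alpha * (1-q)^(1-alpha) = 0.95^5 * 0.3^-4 = 95.528511.
sum = 1e-06 + 95.528511 = 95.528512.
D = (1/4)*log(95.528512) = 1.1399

1.1399


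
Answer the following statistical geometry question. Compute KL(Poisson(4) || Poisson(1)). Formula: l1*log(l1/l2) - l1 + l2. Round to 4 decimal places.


KL divergence for Poisson:
KL = l1*log(l1/l2) - l1 + l2.
l1 = 4, l2 = 1.
log(4/1) = 1.386294.
l1*log(l1/l2) = 4 * 1.386294 = 5.545177.
KL = 5.545177 - 4 + 1 = 2.5452

2.5452


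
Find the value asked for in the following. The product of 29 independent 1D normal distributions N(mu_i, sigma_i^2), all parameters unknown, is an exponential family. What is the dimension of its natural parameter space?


Exponential family dimension calculation:
Each univariate normal has two natural parameters (mu/sigma^2 and -1/(2 sigma^2)).
With 29 independent components, dim = 2 * 29 = 58.

58


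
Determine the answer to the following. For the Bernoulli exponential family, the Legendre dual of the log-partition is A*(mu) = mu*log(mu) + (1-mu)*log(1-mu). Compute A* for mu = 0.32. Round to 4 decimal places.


Legendre transform for Bernoulli:
A*(mu) = mu*log(mu) + (1-mu)*log(1-mu).
mu = 0.32, 1-mu = 0.68.
mu*log(mu) = 0.32*log(0.32) = -0.364619.
(1-mu)*log(1-mu) = 0.68*log(0.68) = -0.26225.
A* = -0.364619 + -0.26225 = -0.6269

-0.6269


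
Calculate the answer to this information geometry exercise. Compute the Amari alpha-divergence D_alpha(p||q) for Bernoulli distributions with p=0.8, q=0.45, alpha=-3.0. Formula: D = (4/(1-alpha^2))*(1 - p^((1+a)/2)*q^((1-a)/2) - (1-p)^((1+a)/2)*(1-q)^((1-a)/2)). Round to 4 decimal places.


Amari alpha-divergence:
D = (4/(1-alpha^2))*(1 - p^((1+a)/2)*q^((1-a)/2) - (1-p)^((1+a)/2)*(1-q)^((1-a)/2)).
alpha = -3.0, p = 0.8, q = 0.45.
e1 = (1+alpha)/2 = -1.0, e2 = (1-alpha)/2 = 2.0.
t1 = p^e1 * q^e2 = 0.8^-1.0 * 0.45^2.0 = 0.253125.
t2 = (1-p)^e1 * (1-q)^e2 = 0.2^-1.0 * 0.55^2.0 = 1.5125.
4/(1-alpha^2) = -0.5.
D = -0.5*(1 - 0.253125 - 1.5125) = 0.3828

0.3828


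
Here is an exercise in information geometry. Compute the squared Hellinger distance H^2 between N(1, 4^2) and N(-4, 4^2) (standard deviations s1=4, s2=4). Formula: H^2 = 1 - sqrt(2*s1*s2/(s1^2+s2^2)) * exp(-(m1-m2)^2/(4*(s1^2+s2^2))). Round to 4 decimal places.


Squared Hellinger distance for Gaussians:
H^2 = 1 - sqrt(2*s1*s2/(s1^2+s2^2)) * exp(-(m1-m2)^2/(4*(s1^2+s2^2))).
s1^2 = 16, s2^2 = 16, s1^2+s2^2 = 32.
sqrt(2*4*4/(32)) = 1.0.
(m1-m2)^2 = (5)^2 = 25.
exp(-25/(4*32)) = exp(-0.195312) = 0.822578.
H^2 = 1 - 1.0*0.822578 = 0.1774

0.1774


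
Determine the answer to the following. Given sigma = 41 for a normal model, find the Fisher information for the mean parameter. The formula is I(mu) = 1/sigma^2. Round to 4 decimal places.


The Fisher information for the mean of a normal distribution is I(mu) = 1/sigma^2.
sigma = 41, so sigma^2 = 1681.
I(mu) = 1/1681 = 0.0006

0.0006


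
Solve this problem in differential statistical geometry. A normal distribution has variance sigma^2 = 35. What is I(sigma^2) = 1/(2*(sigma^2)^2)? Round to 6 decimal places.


Fisher information for variance: I(sigma^2) = 1/(2*sigma^4).
sigma^2 = 35, so sigma^4 = 1225.
I = 1/(2*1225) = 1/2450 = 0.000408

0.000408


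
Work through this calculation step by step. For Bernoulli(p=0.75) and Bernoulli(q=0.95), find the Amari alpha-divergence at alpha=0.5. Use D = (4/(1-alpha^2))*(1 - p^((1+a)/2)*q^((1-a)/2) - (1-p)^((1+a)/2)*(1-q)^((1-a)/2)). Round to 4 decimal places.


Amari alpha-divergence:
D = (4/(1-alpha^2))*(1 - p^((1+a)/2)*q^((1-a)/2) - (1-p)^((1+a)/2)*(1-q)^((1-a)/2)).
alpha = 0.5, p = 0.75, q = 0.95.
e1 = (1+alpha)/2 = 0.75, e2 = (1-alpha)/2 = 0.25.
t1 = p^e1 * q^e2 = 0.75^0.75 * 0.95^0.25 = 0.795659.
t2 = (1-p)^e1 * (1-q)^e2 = 0.25^0.75 * 0.05^0.25 = 0.167185.
4/(1-alpha^2) = 5.333333.
D = 5.333333*(1 - 0.795659 - 0.167185) = 0.1982

0.1982


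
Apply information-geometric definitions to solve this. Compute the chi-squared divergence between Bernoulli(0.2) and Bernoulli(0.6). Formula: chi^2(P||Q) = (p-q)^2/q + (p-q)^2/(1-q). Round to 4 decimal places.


Chi-squared divergence between Bernoulli distributions:
chi^2 = (p-q)^2/q + (p-q)^2/(1-q).
p = 0.2, q = 0.6, p-q = -0.4.
(p-q)^2 = 0.16.
term1 = 0.16/0.6 = 0.266667.
term2 = 0.16/0.4 = 0.4.
chi^2 = 0.266667 + 0.4 = 0.6667

0.6667


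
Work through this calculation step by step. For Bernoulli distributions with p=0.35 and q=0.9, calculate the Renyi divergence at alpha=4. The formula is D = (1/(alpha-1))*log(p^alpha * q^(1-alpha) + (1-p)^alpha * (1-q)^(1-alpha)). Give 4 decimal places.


Renyi divergence of order alpha between Bernoulli distributions:
D = (1/(alpha-1))*log(p^alpha * q^(1-alpha) + (1-p)^alpha * (1-q)^(1-alpha)).
alpha = 4, p = 0.35, q = 0.9.
p^alpha * q^(1-alpha) = 0.35^4 * 0.9^-3 = 0.020585.
(1-p)^alpha * (1-q)^(1-alpha) = 0.65^4 * 0.1^-3 = 178.50625.
sum = 0.020585 + 178.50625 = 178.526835.
D = (1/3)*log(178.526835) = 1.7282

1.7282


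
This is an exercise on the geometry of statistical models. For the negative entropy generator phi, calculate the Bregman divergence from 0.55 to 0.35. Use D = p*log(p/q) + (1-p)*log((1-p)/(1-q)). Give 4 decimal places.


Bregman divergence with negative entropy generator:
D = p*log(p/q) + (1-p)*log((1-p)/(1-q)).
p = 0.55, q = 0.35.
p*log(p/q) = 0.55*log(0.55/0.35) = 0.248592.
(1-p)*log((1-p)/(1-q)) = 0.45*log(0.45/0.65) = -0.165476.
D = 0.248592 + -0.165476 = 0.0831

0.0831


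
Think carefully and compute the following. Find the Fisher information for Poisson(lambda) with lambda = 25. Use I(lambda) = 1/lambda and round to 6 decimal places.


Fisher information for Poisson: I(lambda) = 1/lambda.
lambda = 25.
I(lambda) = 1/25 = 0.040000

0.040000


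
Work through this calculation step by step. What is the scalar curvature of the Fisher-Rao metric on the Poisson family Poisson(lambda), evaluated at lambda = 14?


This family has a single free parameter, so its statistical manifold
is 1-dimensional. The Riemann curvature tensor of any 1-dimensional
Riemannian manifold vanishes identically, so R = 0.

0


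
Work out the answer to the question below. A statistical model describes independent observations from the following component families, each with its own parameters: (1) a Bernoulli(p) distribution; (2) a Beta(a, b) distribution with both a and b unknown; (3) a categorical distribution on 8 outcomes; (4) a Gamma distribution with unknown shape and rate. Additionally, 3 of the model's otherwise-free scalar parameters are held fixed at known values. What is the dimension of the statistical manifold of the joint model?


The dimension of a statistical manifold equals the number of free
(independent) real parameters of the model. For a product of independent
blocks the parameter counts add.
- Bernoulli (p): 1.
- Beta (a, b): 2.
- categorical on 8 outcomes (probabilities sum to 1): 8-1 = 7.
- Gamma (shape, rate): 2.
Total = 1 + 2 + 7 + 2 = 12.
3 parameter(s) fixed at known values: 12 - 3 = 9.
Dimension = 9

9


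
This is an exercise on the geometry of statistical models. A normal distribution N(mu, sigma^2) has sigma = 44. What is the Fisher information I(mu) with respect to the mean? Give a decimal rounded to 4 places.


The Fisher information for the mean of a normal distribution is I(mu) = 1/sigma^2.
sigma = 44, so sigma^2 = 1936.
I(mu) = 1/1936 = 0.0005

0.0005


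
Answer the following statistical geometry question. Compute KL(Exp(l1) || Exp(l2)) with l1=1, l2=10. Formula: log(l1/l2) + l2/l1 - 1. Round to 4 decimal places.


KL divergence for exponential family:
KL = log(l1/l2) + l2/l1 - 1.
log(1/10) = -2.302585.
10/1 = 10.0.
KL = -2.302585 + 10.0 - 1 = 6.6974

6.6974


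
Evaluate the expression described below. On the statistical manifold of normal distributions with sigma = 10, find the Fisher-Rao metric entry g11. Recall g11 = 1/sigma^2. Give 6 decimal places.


For the 2-parameter normal family, the Fisher metric has:
  g11 = 1/sigma^2, g22 = 2/sigma^2.
sigma = 10, sigma^2 = 100.
g11 = 0.010000

0.010000


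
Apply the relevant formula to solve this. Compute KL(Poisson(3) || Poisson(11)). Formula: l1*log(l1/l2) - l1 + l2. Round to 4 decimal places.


KL divergence for Poisson:
KL = l1*log(l1/l2) - l1 + l2.
l1 = 3, l2 = 11.
log(3/11) = -1.299283.
l1*log(l1/l2) = 3 * -1.299283 = -3.897849.
KL = -3.897849 - 3 + 11 = 4.1022

4.1022


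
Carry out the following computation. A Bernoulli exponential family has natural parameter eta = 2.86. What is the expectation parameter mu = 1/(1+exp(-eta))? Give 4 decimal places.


Dual coordinate (expectation parameter) for Bernoulli:
mu = 1/(1+exp(-eta)).
eta = 2.86.
exp(-eta) = exp(-2.86) = 0.057269.
mu = 1/(1+0.057269) = 0.9458

0.9458


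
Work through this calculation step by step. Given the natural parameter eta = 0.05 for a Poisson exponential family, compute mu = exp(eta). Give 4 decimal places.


Expectation parameter for Poisson exponential family:
mu = exp(eta).
eta = 0.05.
mu = exp(0.05) = 1.0513

1.0513


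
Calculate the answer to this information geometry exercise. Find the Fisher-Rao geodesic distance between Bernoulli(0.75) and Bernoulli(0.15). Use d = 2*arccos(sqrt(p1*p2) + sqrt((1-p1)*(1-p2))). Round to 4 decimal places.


Geodesic distance on Bernoulli manifold:
d(p1,p2) = 2*arccos(sqrt(p1*p2) + sqrt((1-p1)*(1-p2))).
sqrt(p1*p2) = sqrt(0.75*0.15) = 0.33541.
sqrt((1-p1)*(1-p2)) = sqrt(0.25*0.85) = 0.460977.
arg = 0.33541 + 0.460977 = 0.796387.
d = 2*arccos(0.796387) = 1.2990

1.2990


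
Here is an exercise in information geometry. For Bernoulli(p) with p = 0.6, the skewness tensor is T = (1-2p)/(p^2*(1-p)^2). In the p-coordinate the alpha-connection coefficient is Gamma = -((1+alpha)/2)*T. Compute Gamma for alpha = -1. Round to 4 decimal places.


Skewness (Amari-Chentsov) tensor: T = (1-2p)/(p^2*(1-p)^2).
p = 0.6, 1-2p = -0.2, p^2 = 0.36, (1-p)^2 = 0.16.
T = -0.2/(0.36 * 0.16) = -3.472222.
In the p-coordinate, Gamma^(alpha) = Gamma^(0) - (alpha/2)*T with Gamma^(0) = (1/2)*g'(p) = -T/2,
so Gamma^(alpha) = -((1+alpha)/2)*T.
alpha = -1, -(1+alpha)/2 = 0.0.
Gamma = 0.0 * -3.472222 = 0.0000

0.0000


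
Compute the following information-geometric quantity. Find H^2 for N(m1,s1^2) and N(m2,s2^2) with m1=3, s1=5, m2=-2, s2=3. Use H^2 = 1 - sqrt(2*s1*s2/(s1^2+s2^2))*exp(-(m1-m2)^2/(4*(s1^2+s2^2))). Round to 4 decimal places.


Squared Hellinger distance for Gaussians:
H^2 = 1 - sqrt(2*s1*s2/(s1^2+s2^2)) * exp(-(m1-m2)^2/(4*(s1^2+s2^2))).
s1^2 = 25, s2^2 = 9, s1^2+s2^2 = 34.
sqrt(2*5*3/(34)) = 0.939336.
(m1-m2)^2 = (5)^2 = 25.
exp(-25/(4*34)) = exp(-0.183824) = 0.832083.
H^2 = 1 - 0.939336*0.832083 = 0.2184

0.2184


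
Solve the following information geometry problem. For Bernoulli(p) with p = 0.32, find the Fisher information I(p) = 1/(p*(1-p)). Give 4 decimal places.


For Bernoulli(p), Fisher information is I(p) = 1/(p*(1-p)).
p = 0.32, 1-p = 0.68.
p*(1-p) = 0.2176.
I(p) = 1/0.2176 = 4.5956

4.5956


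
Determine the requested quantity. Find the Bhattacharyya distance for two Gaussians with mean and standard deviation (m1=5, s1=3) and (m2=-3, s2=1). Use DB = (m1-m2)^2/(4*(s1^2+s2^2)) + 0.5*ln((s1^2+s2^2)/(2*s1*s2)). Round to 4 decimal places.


Bhattacharyya distance between two Gaussians:
DB = (m1-m2)^2/(4*(s1^2+s2^2)) + (1/2)*ln((s1^2+s2^2)/(2*s1*s2)).
(m1-m2)^2 = (8)^2 = 64.
s1^2+s2^2 = 9 + 1 = 10.
term1 = 64/40 = 1.6.
term2 = 0.5*ln(10/6.0) = 0.255413.
DB = 1.6 + 0.255413 = 1.8554

1.8554


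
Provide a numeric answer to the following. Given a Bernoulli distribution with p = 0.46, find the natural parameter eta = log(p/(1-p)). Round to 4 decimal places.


Natural parameter for Bernoulli: eta = log(p/(1-p)).
p = 0.46, 1-p = 0.54.
p/(1-p) = 0.851852.
eta = log(0.851852) = -0.1603

-0.1603


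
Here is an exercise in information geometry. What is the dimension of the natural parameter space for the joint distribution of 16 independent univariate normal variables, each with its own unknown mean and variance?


Exponential family dimension calculation:
Each univariate normal has two natural parameters (mu/sigma^2 and -1/(2 sigma^2)).
With 16 independent components, dim = 2 * 16 = 32.

32


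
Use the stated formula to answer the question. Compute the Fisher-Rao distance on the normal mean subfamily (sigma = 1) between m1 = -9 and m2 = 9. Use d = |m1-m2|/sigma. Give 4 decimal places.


On the fixed-variance normal subfamily, geodesic distance = |m1-m2|/sigma.
|-9 - 9| = 18.
sigma = 1.
d = 18/1 = 18.0000

18.0000


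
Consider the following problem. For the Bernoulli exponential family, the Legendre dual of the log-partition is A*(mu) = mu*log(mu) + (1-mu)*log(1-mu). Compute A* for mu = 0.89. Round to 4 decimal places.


Legendre transform for Bernoulli:
A*(mu) = mu*log(mu) + (1-mu)*log(1-mu).
mu = 0.89, 1-mu = 0.11.
mu*log(mu) = 0.89*log(0.89) = -0.103715.
(1-mu)*log(1-mu) = 0.11*log(0.11) = -0.2428.
A* = -0.103715 + -0.2428 = -0.3465

-0.3465


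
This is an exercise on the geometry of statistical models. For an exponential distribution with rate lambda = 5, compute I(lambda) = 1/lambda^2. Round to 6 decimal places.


Fisher information for exponential: I(lambda) = 1/lambda^2.
lambda = 5, lambda^2 = 25.
I = 1/25 = 0.040000

0.040000


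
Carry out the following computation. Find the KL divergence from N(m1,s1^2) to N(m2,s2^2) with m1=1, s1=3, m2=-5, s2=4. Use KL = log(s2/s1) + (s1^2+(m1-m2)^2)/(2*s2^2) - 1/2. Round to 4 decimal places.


KL divergence between normal distributions:
KL = log(s2/s1) + (s1^2 + (m1-m2)^2)/(2*s2^2) - 1/2.
log(4/3) = 0.287682.
(3^2 + (1--5)^2)/(2*4^2) = (9 + 36)/32 = 1.40625.
KL = 0.287682 + 1.40625 - 0.5 = 1.1939

1.1939


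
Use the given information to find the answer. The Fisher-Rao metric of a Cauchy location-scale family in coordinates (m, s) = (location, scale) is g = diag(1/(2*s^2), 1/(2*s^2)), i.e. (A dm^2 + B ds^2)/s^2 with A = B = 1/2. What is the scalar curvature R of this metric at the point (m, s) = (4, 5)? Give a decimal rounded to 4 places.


The metric has the form g = (A dm^2 + B ds^2)/s^2 with A = 1/2, B = 1/2.
Substitute u = sqrt(A/B)*m: g = B*(du^2 + ds^2)/s^2, i.e. B times the
Poincare upper half-plane metric, which has constant Gaussian curvature -1.
Scaling a 2D metric by a constant c divides the Gaussian curvature by c,
so K = -1/B = -1/(1/2) = -2.0000 everywhere (the point (m, s) = (4, 5) is irrelevant:
the curvature is constant).
Scalar curvature in dimension 2: R = 2K = -2/(1/2) = -4.0000.

-4.0000


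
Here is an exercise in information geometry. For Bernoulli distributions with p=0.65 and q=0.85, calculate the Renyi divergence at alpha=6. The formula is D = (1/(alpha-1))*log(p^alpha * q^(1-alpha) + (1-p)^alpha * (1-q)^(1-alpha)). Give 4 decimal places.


Renyi divergence of order alpha between Bernoulli distributions:
D = (1/(alpha-1))*log(p^alpha * q^(1-alpha) + (1-p)^alpha * (1-q)^(1-alpha)).
alpha = 6, p = 0.65, q = 0.85.
p^alpha * q^(1-alpha) = 0.65^6 * 0.85^-5 = 0.169975.
(1-p)^alpha * (1-q)^(1-alpha) = 0.35^6 * 0.15^-5 = 24.207613.
sum = 0.169975 + 24.207613 = 24.377588.
D = (1/5)*log(24.377588) = 0.6387

0.6387


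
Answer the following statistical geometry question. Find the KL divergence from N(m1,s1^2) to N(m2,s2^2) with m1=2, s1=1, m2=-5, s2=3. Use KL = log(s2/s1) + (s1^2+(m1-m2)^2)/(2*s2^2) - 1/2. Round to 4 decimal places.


KL divergence between normal distributions:
KL = log(s2/s1) + (s1^2 + (m1-m2)^2)/(2*s2^2) - 1/2.
log(3/1) = 1.098612.
(1^2 + (2--5)^2)/(2*3^2) = (1 + 49)/18 = 2.777778.
KL = 1.098612 + 2.777778 - 0.5 = 3.3764

3.3764


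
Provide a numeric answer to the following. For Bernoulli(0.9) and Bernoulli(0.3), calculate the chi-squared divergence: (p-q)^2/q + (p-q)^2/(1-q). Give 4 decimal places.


Chi-squared divergence between Bernoulli distributions:
chi^2 = (p-q)^2/q + (p-q)^2/(1-q).
p = 0.9, q = 0.3, p-q = 0.6.
(p-q)^2 = 0.36.
term1 = 0.36/0.3 = 1.2.
term2 = 0.36/0.7 = 0.514286.
chi^2 = 1.2 + 0.514286 = 1.7143

1.7143


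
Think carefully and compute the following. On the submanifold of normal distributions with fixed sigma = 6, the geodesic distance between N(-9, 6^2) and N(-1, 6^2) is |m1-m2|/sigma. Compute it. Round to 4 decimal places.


On the fixed-variance normal subfamily, geodesic distance = |m1-m2|/sigma.
|-9 - -1| = 8.
sigma = 6.
d = 8/6 = 1.3333

1.3333


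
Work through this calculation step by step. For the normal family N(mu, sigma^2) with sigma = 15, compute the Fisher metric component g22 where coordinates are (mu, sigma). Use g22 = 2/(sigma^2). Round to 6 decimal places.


For the 2-parameter normal family, the Fisher metric has:
  g11 = 1/sigma^2, g22 = 2/sigma^2.
sigma = 15, sigma^2 = 225.
g22 = 0.008889

0.008889


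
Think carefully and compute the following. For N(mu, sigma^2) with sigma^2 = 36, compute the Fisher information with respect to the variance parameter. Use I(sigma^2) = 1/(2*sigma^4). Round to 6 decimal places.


Fisher information for variance: I(sigma^2) = 1/(2*sigma^4).
sigma^2 = 36, so sigma^4 = 1296.
I = 1/(2*1296) = 1/2592 = 0.000386

0.000386


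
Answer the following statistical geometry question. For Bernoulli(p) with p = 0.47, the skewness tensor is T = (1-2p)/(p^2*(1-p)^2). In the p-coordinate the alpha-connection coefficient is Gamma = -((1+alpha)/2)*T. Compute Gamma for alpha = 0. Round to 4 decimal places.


Skewness (Amari-Chentsov) tensor: T = (1-2p)/(p^2*(1-p)^2).
p = 0.47, 1-2p = 0.06, p^2 = 0.2209, (1-p)^2 = 0.2809.
T = 0.06/(0.2209 * 0.2809) = 0.96695.
In the p-coordinate, Gamma^(alpha) = Gamma^(0) - (alpha/2)*T with Gamma^(0) = (1/2)*g'(p) = -T/2,
so Gamma^(alpha) = -((1+alpha)/2)*T.
alpha = 0, -(1+alpha)/2 = -0.5.
Gamma = -0.5 * 0.96695 = -0.4835

-0.4835


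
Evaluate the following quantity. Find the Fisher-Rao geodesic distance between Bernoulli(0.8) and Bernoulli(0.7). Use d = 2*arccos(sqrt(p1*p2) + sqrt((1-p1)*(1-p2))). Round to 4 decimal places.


Geodesic distance on Bernoulli manifold:
d(p1,p2) = 2*arccos(sqrt(p1*p2) + sqrt((1-p1)*(1-p2))).
sqrt(p1*p2) = sqrt(0.8*0.7) = 0.748331.
sqrt((1-p1)*(1-p2)) = sqrt(0.2*0.3) = 0.244949.
arg = 0.748331 + 0.244949 = 0.99328.
d = 2*arccos(0.99328) = 0.2320

0.2320


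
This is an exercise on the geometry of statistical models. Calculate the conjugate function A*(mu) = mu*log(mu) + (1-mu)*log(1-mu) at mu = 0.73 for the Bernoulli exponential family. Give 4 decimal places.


Legendre transform for Bernoulli:
A*(mu) = mu*log(mu) + (1-mu)*log(1-mu).
mu = 0.73, 1-mu = 0.27.
mu*log(mu) = 0.73*log(0.73) = -0.229739.
(1-mu)*log(1-mu) = 0.27*log(0.27) = -0.35352.
A* = -0.229739 + -0.35352 = -0.5833

-0.5833


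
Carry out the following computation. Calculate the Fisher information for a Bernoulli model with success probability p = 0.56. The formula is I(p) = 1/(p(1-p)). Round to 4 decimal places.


For Bernoulli(p), Fisher information is I(p) = 1/(p*(1-p)).
p = 0.56, 1-p = 0.44.
p*(1-p) = 0.2464.
I(p) = 1/0.2464 = 4.0584

4.0584


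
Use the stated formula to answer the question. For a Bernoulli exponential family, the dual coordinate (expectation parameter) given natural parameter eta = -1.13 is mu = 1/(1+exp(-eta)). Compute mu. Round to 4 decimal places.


Dual coordinate (expectation parameter) for Bernoulli:
mu = 1/(1+exp(-eta)).
eta = -1.13.
exp(-eta) = exp(1.13) = 3.095657.
mu = 1/(1+3.095657) = 0.2442

0.2442


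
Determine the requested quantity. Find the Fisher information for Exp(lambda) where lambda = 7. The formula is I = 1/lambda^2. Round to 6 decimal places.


Fisher information for exponential: I(lambda) = 1/lambda^2.
lambda = 7, lambda^2 = 49.
I = 1/49 = 0.020408

0.020408


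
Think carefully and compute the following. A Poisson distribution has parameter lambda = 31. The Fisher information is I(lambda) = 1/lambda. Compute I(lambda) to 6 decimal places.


Fisher information for Poisson: I(lambda) = 1/lambda.
lambda = 31.
I(lambda) = 1/31 = 0.032258

0.032258


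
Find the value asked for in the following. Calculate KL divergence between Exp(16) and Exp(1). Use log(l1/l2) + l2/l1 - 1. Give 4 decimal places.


KL divergence for exponential family:
KL = log(l1/l2) + l2/l1 - 1.
log(16/1) = 2.772589.
1/16 = 0.0625.
KL = 2.772589 + 0.0625 - 1 = 1.8351

1.8351


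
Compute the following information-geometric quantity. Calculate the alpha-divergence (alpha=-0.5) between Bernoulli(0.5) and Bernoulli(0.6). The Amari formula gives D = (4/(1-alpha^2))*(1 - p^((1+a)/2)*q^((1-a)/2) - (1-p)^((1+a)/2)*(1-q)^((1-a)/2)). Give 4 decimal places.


Amari alpha-divergence:
D = (4/(1-alpha^2))*(1 - p^((1+a)/2)*q^((1-a)/2) - (1-p)^((1+a)/2)*(1-q)^((1-a)/2)).
alpha = -0.5, p = 0.5, q = 0.6.
e1 = (1+alpha)/2 = 0.25, e2 = (1-alpha)/2 = 0.75.
t1 = p^e1 * q^e2 = 0.5^0.25 * 0.6^0.75 = 0.573266.
t2 = (1-p)^e1 * (1-q)^e2 = 0.5^0.25 * 0.4^0.75 = 0.422949.
4/(1-alpha^2) = 5.333333.
D = 5.333333*(1 - 0.573266 - 0.422949) = 0.0202

0.0202


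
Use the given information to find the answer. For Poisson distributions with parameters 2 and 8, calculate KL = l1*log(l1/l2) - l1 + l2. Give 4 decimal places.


KL divergence for Poisson:
KL = l1*log(l1/l2) - l1 + l2.
l1 = 2, l2 = 8.
log(2/8) = -1.386294.
l1*log(l1/l2) = 2 * -1.386294 = -2.772589.
KL = -2.772589 - 2 + 8 = 3.2274

3.2274


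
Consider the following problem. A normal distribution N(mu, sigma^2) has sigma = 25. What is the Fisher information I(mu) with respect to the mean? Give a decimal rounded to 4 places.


The Fisher information for the mean of a normal distribution is I(mu) = 1/sigma^2.
sigma = 25, so sigma^2 = 625.
I(mu) = 1/625 = 0.0016

0.0016


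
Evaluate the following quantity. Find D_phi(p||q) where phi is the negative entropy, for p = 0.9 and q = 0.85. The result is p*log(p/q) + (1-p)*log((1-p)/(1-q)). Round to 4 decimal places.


Bregman divergence with negative entropy generator:
D = p*log(p/q) + (1-p)*log((1-p)/(1-q)).
p = 0.9, q = 0.85.
p*log(p/q) = 0.9*log(0.9/0.85) = 0.051443.
(1-p)*log((1-p)/(1-q)) = 0.1*log(0.1/0.15) = -0.040547.
D = 0.051443 + -0.040547 = 0.0109

0.0109


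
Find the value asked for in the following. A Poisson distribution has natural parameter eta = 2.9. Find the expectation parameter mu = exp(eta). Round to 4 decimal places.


Expectation parameter for Poisson exponential family:
mu = exp(eta).
eta = 2.9.
mu = exp(2.9) = 18.1741

18.1741


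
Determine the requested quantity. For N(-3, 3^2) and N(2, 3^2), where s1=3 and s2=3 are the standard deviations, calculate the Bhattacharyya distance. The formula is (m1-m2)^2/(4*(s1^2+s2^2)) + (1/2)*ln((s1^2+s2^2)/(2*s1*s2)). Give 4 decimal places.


Bhattacharyya distance between two Gaussians:
DB = (m1-m2)^2/(4*(s1^2+s2^2)) + (1/2)*ln((s1^2+s2^2)/(2*s1*s2)).
(m1-m2)^2 = (-5)^2 = 25.
s1^2+s2^2 = 9 + 9 = 18.
term1 = 25/72 = 0.347222.
term2 = 0.5*ln(18/18.0) = 0.0.
DB = 0.347222 + 0.0 = 0.3472

0.3472


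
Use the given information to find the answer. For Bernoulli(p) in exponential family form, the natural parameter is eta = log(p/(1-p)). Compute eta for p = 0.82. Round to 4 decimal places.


Natural parameter for Bernoulli: eta = log(p/(1-p)).
p = 0.82, 1-p = 0.18.
p/(1-p) = 4.555556.
eta = log(4.555556) = 1.5163

1.5163


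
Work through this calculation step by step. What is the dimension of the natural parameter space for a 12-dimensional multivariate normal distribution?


Exponential family dimension calculation:
For 12-dim MVN: mean has 12 params, covariance has 12*13/2 = 78 unique entries.
Total dim = 12 + 78 = 90.

90


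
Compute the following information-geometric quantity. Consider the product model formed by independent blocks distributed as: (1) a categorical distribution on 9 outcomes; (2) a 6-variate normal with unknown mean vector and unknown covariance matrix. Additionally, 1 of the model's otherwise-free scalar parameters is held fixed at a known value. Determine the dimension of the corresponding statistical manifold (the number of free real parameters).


The dimension of a statistical manifold equals the number of free
(independent) real parameters of the model. For a product of independent
blocks the parameter counts add.
- categorical on 9 outcomes (probabilities sum to 1): 9-1 = 8.
- 6-variate normal: 6 (mean) + 6*7/2 = 21 (symmetric covariance) = 27.
Total = 8 + 27 = 35.
1 parameter(s) fixed at known values: 35 - 1 = 34.
Dimension = 34

34


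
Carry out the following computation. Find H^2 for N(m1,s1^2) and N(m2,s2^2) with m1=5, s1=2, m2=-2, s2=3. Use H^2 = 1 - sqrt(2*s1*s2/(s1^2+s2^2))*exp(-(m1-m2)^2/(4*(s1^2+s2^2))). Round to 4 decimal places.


Squared Hellinger distance for Gaussians:
H^2 = 1 - sqrt(2*s1*s2/(s1^2+s2^2)) * exp(-(m1-m2)^2/(4*(s1^2+s2^2))).
s1^2 = 4, s2^2 = 9, s1^2+s2^2 = 13.
sqrt(2*2*3/(13)) = 0.960769.
(m1-m2)^2 = (7)^2 = 49.
exp(-49/(4*13)) = exp(-0.942308) = 0.389727.
H^2 = 1 - 0.960769*0.389727 = 0.6256

0.6256


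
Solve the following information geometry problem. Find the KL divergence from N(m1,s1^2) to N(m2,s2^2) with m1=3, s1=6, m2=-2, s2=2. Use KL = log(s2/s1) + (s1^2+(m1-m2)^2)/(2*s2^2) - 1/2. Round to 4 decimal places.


KL divergence between normal distributions:
KL = log(s2/s1) + (s1^2 + (m1-m2)^2)/(2*s2^2) - 1/2.
log(2/6) = -1.098612.
(6^2 + (3--2)^2)/(2*2^2) = (36 + 25)/8 = 7.625.
KL = -1.098612 + 7.625 - 0.5 = 6.0264

6.0264


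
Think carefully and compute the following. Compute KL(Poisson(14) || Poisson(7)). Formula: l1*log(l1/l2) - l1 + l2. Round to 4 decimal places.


KL divergence for Poisson:
KL = l1*log(l1/l2) - l1 + l2.
l1 = 14, l2 = 7.
log(14/7) = 0.693147.
l1*log(l1/l2) = 14 * 0.693147 = 9.704061.
KL = 9.704061 - 14 + 7 = 2.7041

2.7041


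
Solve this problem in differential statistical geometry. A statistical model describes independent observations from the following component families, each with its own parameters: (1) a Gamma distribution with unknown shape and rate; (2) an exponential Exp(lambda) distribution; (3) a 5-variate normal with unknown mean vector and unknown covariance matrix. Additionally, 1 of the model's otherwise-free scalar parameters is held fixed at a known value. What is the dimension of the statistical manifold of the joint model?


The dimension of a statistical manifold equals the number of free
(independent) real parameters of the model. For a product of independent
blocks the parameter counts add.
- Gamma (shape, rate): 2.
- exponential (lambda): 1.
- 5-variate normal: 5 (mean) + 5*6/2 = 15 (symmetric covariance) = 20.
Total = 2 + 1 + 20 = 23.
1 parameter(s) fixed at known values: 23 - 1 = 22.
Dimension = 22

22


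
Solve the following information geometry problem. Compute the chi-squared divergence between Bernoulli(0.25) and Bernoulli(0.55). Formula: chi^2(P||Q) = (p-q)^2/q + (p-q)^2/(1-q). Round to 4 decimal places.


Chi-squared divergence between Bernoulli distributions:
chi^2 = (p-q)^2/q + (p-q)^2/(1-q).
p = 0.25, q = 0.55, p-q = -0.3.
(p-q)^2 = 0.09.
term1 = 0.09/0.55 = 0.163636.
term2 = 0.09/0.45 = 0.2.
chi^2 = 0.163636 + 0.2 = 0.3636

0.3636


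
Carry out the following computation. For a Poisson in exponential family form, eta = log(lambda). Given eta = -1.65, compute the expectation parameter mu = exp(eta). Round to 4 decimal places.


Expectation parameter for Poisson exponential family:
mu = exp(eta).
eta = -1.65.
mu = exp(-1.65) = 0.1920

0.1920


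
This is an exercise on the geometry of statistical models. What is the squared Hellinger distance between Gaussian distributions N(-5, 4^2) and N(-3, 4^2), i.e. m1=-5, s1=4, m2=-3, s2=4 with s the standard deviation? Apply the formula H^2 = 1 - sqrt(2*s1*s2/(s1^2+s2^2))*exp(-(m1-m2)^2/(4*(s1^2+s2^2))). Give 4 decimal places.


Squared Hellinger distance for Gaussians:
H^2 = 1 - sqrt(2*s1*s2/(s1^2+s2^2)) * exp(-(m1-m2)^2/(4*(s1^2+s2^2))).
s1^2 = 16, s2^2 = 16, s1^2+s2^2 = 32.
sqrt(2*4*4/(32)) = 1.0.
(m1-m2)^2 = (-2)^2 = 4.
exp(-4/(4*32)) = exp(-0.03125) = 0.969233.
H^2 = 1 - 1.0*0.969233 = 0.0308

0.0308


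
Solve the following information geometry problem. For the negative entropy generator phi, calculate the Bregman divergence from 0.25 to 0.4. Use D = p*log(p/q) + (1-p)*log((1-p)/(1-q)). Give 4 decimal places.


Bregman divergence with negative entropy generator:
D = p*log(p/q) + (1-p)*log((1-p)/(1-q)).
p = 0.25, q = 0.4.
p*log(p/q) = 0.25*log(0.25/0.4) = -0.117501.
(1-p)*log((1-p)/(1-q)) = 0.75*log(0.75/0.6) = 0.167358.
D = -0.117501 + 0.167358 = 0.0499

0.0499


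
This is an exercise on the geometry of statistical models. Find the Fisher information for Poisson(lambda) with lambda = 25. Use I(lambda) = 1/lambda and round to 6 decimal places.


Fisher information for Poisson: I(lambda) = 1/lambda.
lambda = 25.
I(lambda) = 1/25 = 0.040000

0.040000


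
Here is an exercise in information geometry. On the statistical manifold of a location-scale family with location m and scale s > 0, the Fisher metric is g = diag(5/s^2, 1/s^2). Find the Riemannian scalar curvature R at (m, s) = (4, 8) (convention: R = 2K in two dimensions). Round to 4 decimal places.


The metric has the form g = (A dm^2 + B ds^2)/s^2 with A = 5, B = 1.
Substitute u = sqrt(A/B)*m: g = B*(du^2 + ds^2)/s^2, i.e. B times the
Poincare upper half-plane metric, which has constant Gaussian curvature -1.
Scaling a 2D metric by a constant c divides the Gaussian curvature by c,
so K = -1/B = -1/(1) = -1.0000 everywhere (the point (m, s) = (4, 8) is irrelevant:
the curvature is constant).
Scalar curvature in dimension 2: R = 2K = -2/(1) = -2.0000.

-2.0000


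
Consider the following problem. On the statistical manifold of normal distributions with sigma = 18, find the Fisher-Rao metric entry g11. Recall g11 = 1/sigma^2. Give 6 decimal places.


For the 2-parameter normal family, the Fisher metric has:
  g11 = 1/sigma^2, g22 = 2/sigma^2.
sigma = 18, sigma^2 = 324.
g11 = 0.003086

0.003086


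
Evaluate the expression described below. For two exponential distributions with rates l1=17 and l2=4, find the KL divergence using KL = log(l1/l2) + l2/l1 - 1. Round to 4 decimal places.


KL divergence for exponential family:
KL = log(l1/l2) + l2/l1 - 1.
log(17/4) = 1.446919.
4/17 = 0.235294.
KL = 1.446919 + 0.235294 - 1 = 0.6822

0.6822


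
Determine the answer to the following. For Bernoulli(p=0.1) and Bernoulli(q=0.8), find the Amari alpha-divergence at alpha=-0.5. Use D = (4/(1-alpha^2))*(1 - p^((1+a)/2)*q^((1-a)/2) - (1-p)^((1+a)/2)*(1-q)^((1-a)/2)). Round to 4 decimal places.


Amari alpha-divergence:
D = (4/(1-alpha^2))*(1 - p^((1+a)/2)*q^((1-a)/2) - (1-p)^((1+a)/2)*(1-q)^((1-a)/2)).
alpha = -0.5, p = 0.1, q = 0.8.
e1 = (1+alpha)/2 = 0.25, e2 = (1-alpha)/2 = 0.75.
t1 = p^e1 * q^e2 = 0.1^0.25 * 0.8^0.75 = 0.475683.
t2 = (1-p)^e1 * (1-q)^e2 = 0.9^0.25 * 0.2^0.75 = 0.291295.
4/(1-alpha^2) = 5.333333.
D = 5.333333*(1 - 0.475683 - 0.291295) = 1.2428

1.2428


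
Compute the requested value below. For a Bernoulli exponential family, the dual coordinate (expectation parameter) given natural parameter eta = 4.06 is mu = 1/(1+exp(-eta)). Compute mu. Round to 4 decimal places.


Dual coordinate (expectation parameter) for Bernoulli:
mu = 1/(1+exp(-eta)).
eta = 4.06.
exp(-eta) = exp(-4.06) = 0.017249.
mu = 1/(1+0.017249) = 0.9830

0.9830


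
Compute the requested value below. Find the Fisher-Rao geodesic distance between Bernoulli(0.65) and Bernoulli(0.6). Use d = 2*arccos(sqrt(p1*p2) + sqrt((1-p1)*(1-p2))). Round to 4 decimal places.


Geodesic distance on Bernoulli manifold:
d(p1,p2) = 2*arccos(sqrt(p1*p2) + sqrt((1-p1)*(1-p2))).
sqrt(p1*p2) = sqrt(0.65*0.6) = 0.6245.
sqrt((1-p1)*(1-p2)) = sqrt(0.35*0.4) = 0.374166.
arg = 0.6245 + 0.374166 = 0.998666.
d = 2*arccos(0.998666) = 0.1033

0.1033


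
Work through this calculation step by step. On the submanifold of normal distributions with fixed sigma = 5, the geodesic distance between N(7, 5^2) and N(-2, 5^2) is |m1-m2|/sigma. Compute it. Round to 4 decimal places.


On the fixed-variance normal subfamily, geodesic distance = |m1-m2|/sigma.
|7 - -2| = 9.
sigma = 5.
d = 9/5 = 1.8000

1.8000


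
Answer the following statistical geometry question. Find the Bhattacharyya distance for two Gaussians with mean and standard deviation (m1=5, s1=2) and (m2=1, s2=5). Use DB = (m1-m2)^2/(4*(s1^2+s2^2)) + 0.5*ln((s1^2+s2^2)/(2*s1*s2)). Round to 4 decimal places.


Bhattacharyya distance between two Gaussians:
DB = (m1-m2)^2/(4*(s1^2+s2^2)) + (1/2)*ln((s1^2+s2^2)/(2*s1*s2)).
(m1-m2)^2 = (4)^2 = 16.
s1^2+s2^2 = 4 + 25 = 29.
term1 = 16/116 = 0.137931.
term2 = 0.5*ln(29/20.0) = 0.185782.
DB = 0.137931 + 0.185782 = 0.3237

0.3237


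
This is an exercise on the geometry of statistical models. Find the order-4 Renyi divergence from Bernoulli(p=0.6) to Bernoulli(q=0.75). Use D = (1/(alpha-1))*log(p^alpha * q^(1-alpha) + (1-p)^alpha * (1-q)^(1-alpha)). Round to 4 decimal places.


Renyi divergence of order alpha between Bernoulli distributions:
D = (1/(alpha-1))*log(p^alpha * q^(1-alpha) + (1-p)^alpha * (1-q)^(1-alpha)).
alpha = 4, p = 0.6, q = 0.75.
p^alpha * q^(1-alpha) = 0.6^4 * 0.75^-3 = 0.3072.
(1-p)^alpha * (1-q)^(1-alpha) = 0.4^4 * 0.25^-3 = 1.6384.
sum = 0.3072 + 1.6384 = 1.9456.
D = (1/3)*log(1.9456) = 0.2219

0.2219


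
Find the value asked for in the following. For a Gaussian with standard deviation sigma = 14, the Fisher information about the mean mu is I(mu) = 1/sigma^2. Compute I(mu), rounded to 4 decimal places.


The Fisher information for the mean of a normal distribution is I(mu) = 1/sigma^2.
sigma = 14, so sigma^2 = 196.
I(mu) = 1/196 = 0.0051

0.0051


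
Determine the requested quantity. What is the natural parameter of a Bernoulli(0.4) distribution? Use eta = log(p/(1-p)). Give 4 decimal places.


Natural parameter for Bernoulli: eta = log(p/(1-p)).
p = 0.4, 1-p = 0.6.
p/(1-p) = 0.666667.
eta = log(0.666667) = -0.4055

-0.4055


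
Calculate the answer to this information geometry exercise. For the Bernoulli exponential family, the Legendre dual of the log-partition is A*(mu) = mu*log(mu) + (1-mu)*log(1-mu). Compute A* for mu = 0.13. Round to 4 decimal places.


Legendre transform for Bernoulli:
A*(mu) = mu*log(mu) + (1-mu)*log(1-mu).
mu = 0.13, 1-mu = 0.87.
mu*log(mu) = 0.13*log(0.13) = -0.265229.
(1-mu)*log(1-mu) = 0.87*log(0.87) = -0.121158.
A* = -0.265229 + -0.121158 = -0.3864

-0.3864


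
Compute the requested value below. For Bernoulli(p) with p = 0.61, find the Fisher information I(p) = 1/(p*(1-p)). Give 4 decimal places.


For Bernoulli(p), Fisher information is I(p) = 1/(p*(1-p)).
p = 0.61, 1-p = 0.39.
p*(1-p) = 0.2379.
I(p) = 1/0.2379 = 4.2034

4.2034


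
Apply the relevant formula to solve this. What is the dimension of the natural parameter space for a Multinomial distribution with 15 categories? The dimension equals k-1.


Exponential family dimension calculation:
For Multinomial with k=15 categories, dim = k-1 = 14.

14


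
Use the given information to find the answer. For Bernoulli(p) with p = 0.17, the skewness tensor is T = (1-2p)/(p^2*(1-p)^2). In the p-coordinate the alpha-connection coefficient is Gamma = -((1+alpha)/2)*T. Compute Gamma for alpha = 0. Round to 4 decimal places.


Skewness (Amari-Chentsov) tensor: T = (1-2p)/(p^2*(1-p)^2).
p = 0.17, 1-2p = 0.66, p^2 = 0.0289, (1-p)^2 = 0.6889.
T = 0.66/(0.0289 * 0.6889) = 33.150487.
In the p-coordinate, Gamma^(alpha) = Gamma^(0) - (alpha/2)*T with Gamma^(0) = (1/2)*g'(p) = -T/2,
so Gamma^(alpha) = -((1+alpha)/2)*T.
alpha = 0, -(1+alpha)/2 = -0.5.
Gamma = -0.5 * 33.150487 = -16.5752

-16.5752
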